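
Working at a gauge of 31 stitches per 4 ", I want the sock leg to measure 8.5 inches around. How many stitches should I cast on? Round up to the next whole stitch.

CO 66 sts.

31 stitches / 4 in = 7.75 stitches per inch.
8.5 × 7.75 = 65.88 stitches.
Round up → 66.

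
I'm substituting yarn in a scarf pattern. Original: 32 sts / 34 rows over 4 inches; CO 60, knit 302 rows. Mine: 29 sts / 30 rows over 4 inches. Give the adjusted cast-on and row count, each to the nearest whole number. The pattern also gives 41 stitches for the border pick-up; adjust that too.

Stitches: 60 × 29/32 = 54.38 → 54.
Rows: 302 × 30/34 = 266.47 → 266.
border pick-up: 41 × 29/32 = 37.16 → 37.

Cast on 54 stitches; work 266 rows; border pick-up 37 stitches.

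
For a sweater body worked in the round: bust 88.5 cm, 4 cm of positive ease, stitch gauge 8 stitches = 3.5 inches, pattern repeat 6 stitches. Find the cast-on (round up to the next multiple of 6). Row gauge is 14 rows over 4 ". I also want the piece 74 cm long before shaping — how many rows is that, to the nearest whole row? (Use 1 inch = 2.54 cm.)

Cast on 84 stitches; work 102 rows.

Finished = 88.5 + 4 = 92.5 cm.
92.5 cm × 1/2.54 = 36.42 inches.
8/3.5 = 2.286 sts per in; 36.42 × 2.286 = 83.24 sts.
Next multiple of 6 → 84.
74 cm = 29.13 inches; × 3.5 = 101.97 → 102 rows.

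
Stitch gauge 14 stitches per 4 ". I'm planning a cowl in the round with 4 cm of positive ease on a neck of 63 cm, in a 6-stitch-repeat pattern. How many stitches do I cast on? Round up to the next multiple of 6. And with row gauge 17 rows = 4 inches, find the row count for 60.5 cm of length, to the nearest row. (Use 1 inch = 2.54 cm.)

Finished = 63 + 4 = 67 cm.
67 cm × 1/2.54 = 26.38 inches.
14/4 = 3.5 sts per in; 26.38 × 3.5 = 92.32 sts.
Next multiple of 6 → 96.
60.5 cm = 23.82 inches; × 4.25 = 101.23 → 101 rows.

Cast on 96 stitches; work 101 rows.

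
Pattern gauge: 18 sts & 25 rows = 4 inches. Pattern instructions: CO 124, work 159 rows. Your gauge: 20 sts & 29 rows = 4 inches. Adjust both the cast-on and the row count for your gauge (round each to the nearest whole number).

Cast on 138 stitches; work 184 rows.

Stitches: 124 × 20/18 = 137.78 → 138.
Rows: 159 × 29/25 = 184.44 → 184.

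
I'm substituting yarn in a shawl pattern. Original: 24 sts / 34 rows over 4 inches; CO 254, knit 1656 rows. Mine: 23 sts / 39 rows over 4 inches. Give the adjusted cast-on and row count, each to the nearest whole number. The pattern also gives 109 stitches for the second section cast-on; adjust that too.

Stitches: 254 × 23/24 = 243.42 → 243.
Rows: 1656 × 39/34 = 1899.53 → 1900.
second section cast-on: 109 × 23/24 = 104.46 → 104.

Cast on 243 stitches; work 1900 rows; second section cast-on 104 stitches.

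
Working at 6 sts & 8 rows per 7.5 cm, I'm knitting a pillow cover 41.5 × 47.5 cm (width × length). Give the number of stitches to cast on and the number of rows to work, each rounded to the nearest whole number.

Cast on 33 stitches and work 51 rows.

Stitch gauge = 6/7.5 = 0.8 sts/cm; 41.5 × 0.8 = 33.20 → 33 sts.
Row gauge = 8/7.5 = 1.067 rows/cm; 47.5 × 1.067 = 50.67 → 51 rows.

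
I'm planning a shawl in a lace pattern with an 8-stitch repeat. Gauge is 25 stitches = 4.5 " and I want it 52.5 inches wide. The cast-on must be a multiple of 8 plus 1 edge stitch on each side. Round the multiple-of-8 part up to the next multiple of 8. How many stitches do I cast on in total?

Cast on 298 stitches.

25 / 4.5 = 5.556 sts per inch.
52.5 × 5.556 = 291.67 sts.
Less 2 edge sts → 289.67 for the repeat.
Next multiple of 8: 296.
Add back 2 edge sts → 298.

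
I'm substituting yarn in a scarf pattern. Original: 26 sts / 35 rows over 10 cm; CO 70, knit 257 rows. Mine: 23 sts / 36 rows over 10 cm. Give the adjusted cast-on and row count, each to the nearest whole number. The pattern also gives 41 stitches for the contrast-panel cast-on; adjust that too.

Cast on 62 stitches; work 264 rows; contrast-panel cast-on 36 stitches.

Stitches: 70 × 23/26 = 61.92 → 62.
Rows: 257 × 36/35 = 264.34 → 264.
contrast-panel cast-on: 41 × 23/26 = 36.27 → 36.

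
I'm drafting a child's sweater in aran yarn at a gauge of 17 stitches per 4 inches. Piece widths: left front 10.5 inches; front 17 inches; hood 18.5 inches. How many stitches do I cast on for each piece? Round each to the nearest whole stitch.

left front 45; front 72; hood 79.

Rate = 17/4 = 4.25 sts per in.
left front: 10.5 × 4.25 = 44.62 → 45.
front: 17 × 4.25 = 72.25 → 72.
hood: 18.5 × 4.25 = 78.62 → 79.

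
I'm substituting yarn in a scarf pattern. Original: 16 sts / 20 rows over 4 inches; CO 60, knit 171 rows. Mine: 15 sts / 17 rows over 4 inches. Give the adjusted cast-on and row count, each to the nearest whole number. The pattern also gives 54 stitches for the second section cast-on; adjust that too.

Cast on 56 stitches; work 145 rows; second section cast-on 51 stitches.

Stitches: 60 × 15/16 = 56.25 → 56.
Rows: 171 × 17/20 = 145.35 → 145.
second section cast-on: 54 × 15/16 = 50.62 → 51.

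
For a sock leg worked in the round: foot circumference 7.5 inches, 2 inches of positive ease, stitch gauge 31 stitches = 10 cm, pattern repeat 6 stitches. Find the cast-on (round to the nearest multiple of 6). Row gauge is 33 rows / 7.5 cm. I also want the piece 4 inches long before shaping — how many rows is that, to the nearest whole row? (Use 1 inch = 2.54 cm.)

Finished = 7.5 + 2 = 9.5 inches.
9.5 inches × 2.54 = 24.13 cm.
31/10 = 3.1 sts per cm; 24.13 × 3.1 = 74.80 sts.
Nearest multiple of 6 → 72.
4 inches = 10.16 cm; × 4.4 = 44.70 → 45 rows.

Cast on 72 stitches; work 45 rows.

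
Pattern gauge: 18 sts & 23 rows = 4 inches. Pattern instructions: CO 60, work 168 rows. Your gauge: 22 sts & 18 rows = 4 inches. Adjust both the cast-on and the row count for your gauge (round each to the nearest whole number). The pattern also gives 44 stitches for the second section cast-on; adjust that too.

Stitches: 60 × 22/18 = 73.33 → 73.
Rows: 168 × 18/23 = 131.48 → 131.
second section cast-on: 44 × 22/18 = 53.78 → 54.

Cast on 73 stitches; work 131 rows; second section cast-on 54 stitches.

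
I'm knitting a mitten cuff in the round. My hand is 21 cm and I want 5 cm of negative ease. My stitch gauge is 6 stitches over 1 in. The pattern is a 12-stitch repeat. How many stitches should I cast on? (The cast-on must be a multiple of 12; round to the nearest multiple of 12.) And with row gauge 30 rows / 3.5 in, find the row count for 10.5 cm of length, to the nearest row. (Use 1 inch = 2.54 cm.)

Finished = 21 − 5 = 16 cm.
16 cm × 1/2.54 = 6.30 inches.
6/1 = 6 sts per in; 6.30 × 6 = 37.80 sts.
Nearest multiple of 12 → 36.
10.5 cm = 4.13 inches; × 8.571 = 35.43 → 35 rows.

Cast on 36 stitches; work 35 rows.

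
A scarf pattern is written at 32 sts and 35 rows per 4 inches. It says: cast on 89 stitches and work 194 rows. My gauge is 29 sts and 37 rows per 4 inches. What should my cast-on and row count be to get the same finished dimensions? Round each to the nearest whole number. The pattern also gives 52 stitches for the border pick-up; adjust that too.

Stitches: 89 × 29/32 = 80.66 → 81.
Rows: 194 × 37/35 = 205.09 → 205.
border pick-up: 52 × 29/32 = 47.12 → 47.

Cast on 81 stitches; work 205 rows; border pick-up 47 stitches.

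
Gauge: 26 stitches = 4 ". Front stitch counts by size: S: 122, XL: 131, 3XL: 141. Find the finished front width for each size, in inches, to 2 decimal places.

S 18.77 inches; XL 20.15 inches; 3XL 21.69 inches.

26/4 = 6.5 sts per in.
S: 122 / 6.5 = 18.769 → 18.77 in.
XL: 131 / 6.5 = 20.154 → 20.15 in.
3XL: 141 / 6.5 = 21.692 → 21.69 in.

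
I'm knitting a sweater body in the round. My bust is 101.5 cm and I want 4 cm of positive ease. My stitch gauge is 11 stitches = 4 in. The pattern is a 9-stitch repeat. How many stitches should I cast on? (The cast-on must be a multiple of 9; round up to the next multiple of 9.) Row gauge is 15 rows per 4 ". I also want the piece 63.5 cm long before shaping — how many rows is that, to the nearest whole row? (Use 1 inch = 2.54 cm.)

Cast on 117 stitches; work 94 rows.

Finished = 101.5 + 4 = 105.5 cm.
105.5 cm × 1/2.54 = 41.54 inches.
11/4 = 2.75 sts per in; 41.54 × 2.75 = 114.22 sts.
Next multiple of 9 → 117.
63.5 cm = 25.00 inches; × 3.75 = 93.75 → 94 rows.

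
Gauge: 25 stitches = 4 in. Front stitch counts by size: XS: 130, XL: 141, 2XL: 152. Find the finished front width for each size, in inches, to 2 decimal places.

XS 20.80 inches; XL 22.56 inches; 2XL 24.32 inches.

25/4 = 6.25 sts per in.
XS: 130 / 6.25 = 20.800 → 20.80 in.
XL: 141 / 6.25 = 22.560 → 22.56 in.
2XL: 152 / 6.25 = 24.320 → 24.32 in.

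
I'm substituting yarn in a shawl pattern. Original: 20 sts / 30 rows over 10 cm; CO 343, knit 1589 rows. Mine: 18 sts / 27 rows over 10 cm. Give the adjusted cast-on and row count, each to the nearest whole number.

Stitches: 343 × 18/20 = 308.70 → 309.
Rows: 1589 × 27/30 = 1430.10 → 1430.

Cast on 309 stitches; work 1430 rows.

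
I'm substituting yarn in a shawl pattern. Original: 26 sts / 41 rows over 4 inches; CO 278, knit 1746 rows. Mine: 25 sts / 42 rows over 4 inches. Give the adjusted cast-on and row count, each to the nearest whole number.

Cast on 267 stitches; work 1789 rows.

Stitches: 278 × 25/26 = 267.31 → 267.
Rows: 1746 × 42/41 = 1788.59 → 1789.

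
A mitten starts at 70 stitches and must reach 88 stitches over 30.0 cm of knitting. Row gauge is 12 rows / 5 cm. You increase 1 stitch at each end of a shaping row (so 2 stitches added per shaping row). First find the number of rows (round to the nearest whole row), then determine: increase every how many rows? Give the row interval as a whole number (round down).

Rows = 30.0 × 2.4 = 72.0 → 72 rows.
Stitches to add: 18 → 9 shaping rows (at 2 st each).
72 / 9 = 8.00 → every 8 rows.

Increase every 8th row.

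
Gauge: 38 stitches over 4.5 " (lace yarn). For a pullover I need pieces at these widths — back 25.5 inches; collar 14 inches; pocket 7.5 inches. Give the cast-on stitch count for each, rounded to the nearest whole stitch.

back 215; collar 118; pocket 63.

Rate = 38/4.5 = 8.444 sts per in.
back: 25.5 × 8.444 = 215.33 → 215.
collar: 14 × 8.444 = 118.22 → 118.
pocket: 7.5 × 8.444 = 63.33 → 63.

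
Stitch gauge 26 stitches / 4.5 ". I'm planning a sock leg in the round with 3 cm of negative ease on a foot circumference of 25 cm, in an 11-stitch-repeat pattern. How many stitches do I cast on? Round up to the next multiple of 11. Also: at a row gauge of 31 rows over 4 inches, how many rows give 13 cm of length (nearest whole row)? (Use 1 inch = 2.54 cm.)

Cast on 55 stitches; work 40 rows.

Finished = 25 − 3 = 22 cm.
22 cm × 1/2.54 = 8.66 inches.
26/4.5 = 5.778 sts per in; 8.66 × 5.778 = 50.04 sts.
Next multiple of 11 → 55.
13 cm = 5.12 inches; × 7.75 = 39.67 → 40 rows.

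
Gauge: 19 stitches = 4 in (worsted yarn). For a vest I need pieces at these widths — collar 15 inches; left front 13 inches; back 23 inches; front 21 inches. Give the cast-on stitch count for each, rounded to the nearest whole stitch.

collar 71; left front 62; back 109; front 100.

Rate = 19/4 = 4.75 sts per in.
collar: 15 × 4.75 = 71.25 → 71.
left front: 13 × 4.75 = 61.75 → 62.
back: 23 × 4.75 = 109.25 → 109.
front: 21 × 4.75 = 99.75 → 100.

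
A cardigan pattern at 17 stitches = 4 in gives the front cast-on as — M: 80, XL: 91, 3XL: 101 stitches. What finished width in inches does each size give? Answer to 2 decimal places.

17/4 = 4.25 sts per in.
M: 80 / 4.25 = 18.824 → 18.82 in.
XL: 91 / 4.25 = 21.412 → 21.41 in.
3XL: 101 / 4.25 = 23.765 → 23.76 in.

M 18.82 inches; XL 21.41 inches; 3XL 23.76 inches.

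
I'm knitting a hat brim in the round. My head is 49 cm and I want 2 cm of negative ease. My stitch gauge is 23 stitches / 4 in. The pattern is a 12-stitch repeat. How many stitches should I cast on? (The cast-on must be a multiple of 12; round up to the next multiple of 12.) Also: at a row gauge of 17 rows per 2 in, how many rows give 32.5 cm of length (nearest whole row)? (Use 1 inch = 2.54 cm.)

Cast on 108 stitches; work 109 rows.

Finished = 49 − 2 = 47 cm.
47 cm × 1/2.54 = 18.50 inches.
23/4 = 5.75 sts per in; 18.50 × 5.75 = 106.40 sts.
Next multiple of 12 → 108.
32.5 cm = 12.80 inches; × 8.5 = 108.76 → 109 rows.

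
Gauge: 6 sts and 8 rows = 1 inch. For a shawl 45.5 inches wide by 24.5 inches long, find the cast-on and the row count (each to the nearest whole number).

Stitch gauge = 6/1 = 6 sts/in; 45.5 × 6 = 273.00 → 273 sts.
Row gauge = 8/1 = 8 rows/in; 24.5 × 8 = 196.00 → 196 rows.

Cast on 273 stitches and work 196 rows.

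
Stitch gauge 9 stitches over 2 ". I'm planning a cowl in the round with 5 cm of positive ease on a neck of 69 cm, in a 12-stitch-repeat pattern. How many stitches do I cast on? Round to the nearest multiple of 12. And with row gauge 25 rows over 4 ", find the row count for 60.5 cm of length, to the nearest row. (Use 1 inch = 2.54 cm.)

Finished = 69 + 5 = 74 cm.
74 cm × 1/2.54 = 29.13 inches.
9/2 = 4.5 sts per in; 29.13 × 4.5 = 131.10 sts.
Nearest multiple of 12 → 132.
60.5 cm = 23.82 inches; × 6.25 = 148.87 → 149 rows.

Cast on 132 stitches; work 149 rows.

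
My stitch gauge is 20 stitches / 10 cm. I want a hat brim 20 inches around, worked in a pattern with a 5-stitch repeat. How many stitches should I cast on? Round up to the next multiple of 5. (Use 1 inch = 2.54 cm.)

20 in = 20 × 2.54 = 50.80 cm.
20 / 10 = 2 sts/cm.
50.80 × 2 = 101.60 sts.
→ 105.

Cast on 105 stitches.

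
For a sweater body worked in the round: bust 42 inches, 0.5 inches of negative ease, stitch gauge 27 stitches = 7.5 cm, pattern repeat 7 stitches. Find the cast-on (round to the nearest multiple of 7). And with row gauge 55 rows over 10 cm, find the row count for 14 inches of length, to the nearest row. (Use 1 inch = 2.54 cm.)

Finished = 42 − 0.5 = 41.5 inches.
41.5 inches × 2.54 = 105.41 cm.
27/7.5 = 3.6 sts per cm; 105.41 × 3.6 = 379.48 sts.
Nearest multiple of 7 → 378.
14 inches = 35.56 cm; × 5.5 = 195.58 → 196 rows.

Cast on 378 stitches; work 196 rows.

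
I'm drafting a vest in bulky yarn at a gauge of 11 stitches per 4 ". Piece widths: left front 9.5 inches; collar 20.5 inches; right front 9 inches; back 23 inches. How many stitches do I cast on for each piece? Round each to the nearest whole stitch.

Rate = 11/4 = 2.75 sts per in.
left front: 9.5 × 2.75 = 26.12 → 26.
collar: 20.5 × 2.75 = 56.38 → 56.
right front: 9 × 2.75 = 24.75 → 25.
back: 23 × 2.75 = 63.25 → 63.

left front 26; collar 56; right front 25; back 63.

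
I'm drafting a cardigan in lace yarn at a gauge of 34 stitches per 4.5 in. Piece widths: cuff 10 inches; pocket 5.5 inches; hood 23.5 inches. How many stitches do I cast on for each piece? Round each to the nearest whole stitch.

Rate = 34/4.5 = 7.556 sts per in.
cuff: 10 × 7.556 = 75.56 → 76.
pocket: 5.5 × 7.556 = 41.56 → 42.
hood: 23.5 × 7.556 = 177.56 → 178.

cuff 76; pocket 42; hood 178.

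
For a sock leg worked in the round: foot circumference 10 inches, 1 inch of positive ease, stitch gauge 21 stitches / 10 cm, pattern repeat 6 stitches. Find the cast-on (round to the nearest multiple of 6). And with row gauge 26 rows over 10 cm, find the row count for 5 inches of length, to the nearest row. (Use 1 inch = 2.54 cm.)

Cast on 60 stitches; work 33 rows.

Finished = 10 + 1 = 11 inches.
11 inches × 2.54 = 27.94 cm.
21/10 = 2.1 sts per cm; 27.94 × 2.1 = 58.67 sts.
Nearest multiple of 6 → 60.
5 inches = 12.70 cm; × 2.6 = 33.02 → 33 rows.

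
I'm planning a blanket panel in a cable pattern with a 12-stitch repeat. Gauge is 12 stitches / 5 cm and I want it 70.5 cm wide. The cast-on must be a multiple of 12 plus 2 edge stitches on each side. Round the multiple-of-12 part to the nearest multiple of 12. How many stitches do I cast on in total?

12 / 5 = 2.4 sts per cm.
70.5 × 2.4 = 169.20 sts.
Less 4 edge sts → 165.20 for the repeat.
Nearest multiple of 12: 168.
Add back 4 edge sts → 172.

172 stitches.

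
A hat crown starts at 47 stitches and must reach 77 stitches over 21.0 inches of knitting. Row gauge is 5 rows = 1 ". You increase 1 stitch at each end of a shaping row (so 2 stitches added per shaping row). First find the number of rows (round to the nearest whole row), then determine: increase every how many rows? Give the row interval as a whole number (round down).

Increase every 7th row.

Rows = 21.0 × 5 = 105.0 → 105 rows.
Stitches to add: 30 → 15 shaping rows (at 2 st each).
105 / 15 = 7.00 → every 7 rows.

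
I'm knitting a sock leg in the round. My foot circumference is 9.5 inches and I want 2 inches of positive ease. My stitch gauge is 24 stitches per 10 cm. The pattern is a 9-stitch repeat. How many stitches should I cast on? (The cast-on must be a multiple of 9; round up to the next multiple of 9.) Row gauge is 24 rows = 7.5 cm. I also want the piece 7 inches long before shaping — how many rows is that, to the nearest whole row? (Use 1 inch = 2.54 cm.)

Cast on 72 stitches; work 57 rows.

Finished = 9.5 + 2 = 11.5 inches.
11.5 inches × 2.54 = 29.21 cm.
24/10 = 2.4 sts per cm; 29.21 × 2.4 = 70.10 sts.
Next multiple of 9 → 72.
7 inches = 17.78 cm; × 3.2 = 56.90 → 57 rows.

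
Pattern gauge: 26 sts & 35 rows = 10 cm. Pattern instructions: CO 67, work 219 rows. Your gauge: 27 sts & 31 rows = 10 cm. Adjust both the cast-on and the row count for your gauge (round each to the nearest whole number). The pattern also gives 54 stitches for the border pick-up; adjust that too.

Cast on 70 stitches; work 194 rows; border pick-up 56 stitches.

Stitches: 67 × 27/26 = 69.58 → 70.
Rows: 219 × 31/35 = 193.97 → 194.
border pick-up: 54 × 27/26 = 56.08 → 56.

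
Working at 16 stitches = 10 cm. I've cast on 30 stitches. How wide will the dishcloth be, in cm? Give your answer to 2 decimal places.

18.75 cm.

16 stitches / 10 cm = 1.6 stitches per cm.
30 / 1.6 = 18.750 cm.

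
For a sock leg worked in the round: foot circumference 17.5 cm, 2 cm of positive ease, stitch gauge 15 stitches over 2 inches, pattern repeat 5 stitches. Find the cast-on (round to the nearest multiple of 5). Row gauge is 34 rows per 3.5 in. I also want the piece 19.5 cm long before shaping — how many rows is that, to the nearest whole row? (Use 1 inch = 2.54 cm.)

Cast on 60 stitches; work 75 rows.

Finished = 17.5 + 2 = 19.5 cm.
19.5 cm × 1/2.54 = 7.68 inches.
15/2 = 7.5 sts per in; 7.68 × 7.5 = 57.58 sts.
Nearest multiple of 5 → 60.
19.5 cm = 7.68 inches; × 9.714 = 74.58 → 75 rows.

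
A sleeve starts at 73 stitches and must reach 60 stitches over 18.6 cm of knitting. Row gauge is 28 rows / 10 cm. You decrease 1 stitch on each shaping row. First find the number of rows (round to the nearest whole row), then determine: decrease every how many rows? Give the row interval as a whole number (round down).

Decrease every 4th row.

Rows = 18.6 × 2.8 = 52.1 → 52 rows.
Stitches to remove: 13 → 13 shaping rows (at 1 st each).
52 / 13 = 4.00 → every 4 rows.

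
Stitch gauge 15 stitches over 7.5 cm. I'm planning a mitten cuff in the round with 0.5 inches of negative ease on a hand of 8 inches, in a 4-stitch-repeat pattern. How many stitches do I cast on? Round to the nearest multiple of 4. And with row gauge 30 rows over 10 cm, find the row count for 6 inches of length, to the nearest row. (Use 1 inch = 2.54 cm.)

Cast on 40 stitches; work 46 rows.

Finished = 8 − 0.5 = 7.5 inches.
7.5 inches × 2.54 = 19.05 cm.
15/7.5 = 2 sts per cm; 19.05 × 2 = 38.10 sts.
Nearest multiple of 4 → 40.
6 inches = 15.24 cm; × 3 = 45.72 → 46 rows.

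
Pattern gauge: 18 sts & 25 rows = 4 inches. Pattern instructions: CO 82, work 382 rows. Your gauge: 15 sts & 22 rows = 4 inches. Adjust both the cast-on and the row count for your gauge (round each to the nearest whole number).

Stitches: 82 × 15/18 = 68.33 → 68.
Rows: 382 × 22/25 = 336.16 → 336.

Cast on 68 stitches; work 336 rows.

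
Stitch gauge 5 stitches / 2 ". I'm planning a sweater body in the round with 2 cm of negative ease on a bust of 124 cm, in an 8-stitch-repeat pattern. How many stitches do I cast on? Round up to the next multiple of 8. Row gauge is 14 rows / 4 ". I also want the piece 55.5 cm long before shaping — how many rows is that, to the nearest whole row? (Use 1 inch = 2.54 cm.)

Finished = 124 − 2 = 122 cm.
122 cm × 1/2.54 = 48.03 inches.
5/2 = 2.5 sts per in; 48.03 × 2.5 = 120.08 sts.
Next multiple of 8 → 128.
55.5 cm = 21.85 inches; × 3.5 = 76.48 → 76 rows.

Cast on 128 stitches; work 76 rows.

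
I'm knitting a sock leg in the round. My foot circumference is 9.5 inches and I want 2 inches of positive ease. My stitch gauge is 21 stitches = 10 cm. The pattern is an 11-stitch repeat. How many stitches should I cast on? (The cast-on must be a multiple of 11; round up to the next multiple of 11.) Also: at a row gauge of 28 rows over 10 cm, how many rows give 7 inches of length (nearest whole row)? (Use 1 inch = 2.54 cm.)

Cast on 66 stitches; work 50 rows.

Finished = 9.5 + 2 = 11.5 inches.
11.5 inches × 2.54 = 29.21 cm.
21/10 = 2.1 sts per cm; 29.21 × 2.1 = 61.34 sts.
Next multiple of 11 → 66.
7 inches = 17.78 cm; × 2.8 = 49.78 → 50 rows.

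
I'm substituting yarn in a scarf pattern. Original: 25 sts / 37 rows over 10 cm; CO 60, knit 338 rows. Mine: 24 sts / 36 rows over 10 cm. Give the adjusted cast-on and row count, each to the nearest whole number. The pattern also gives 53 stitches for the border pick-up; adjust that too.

Cast on 58 stitches; work 329 rows; border pick-up 51 stitches.

Stitches: 60 × 24/25 = 57.60 → 58.
Rows: 338 × 36/37 = 328.86 → 329.
border pick-up: 53 × 24/25 = 50.88 → 51.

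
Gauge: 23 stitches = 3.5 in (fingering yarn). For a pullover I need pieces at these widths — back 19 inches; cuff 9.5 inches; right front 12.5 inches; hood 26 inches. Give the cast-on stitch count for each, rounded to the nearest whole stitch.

Rate = 23/3.5 = 6.571 sts per in.
back: 19 × 6.571 = 124.86 → 125.
cuff: 9.5 × 6.571 = 62.43 → 62.
right front: 12.5 × 6.571 = 82.14 → 82.
hood: 26 × 6.571 = 170.86 → 171.

back 125; cuff 62; right front 82; hood 171.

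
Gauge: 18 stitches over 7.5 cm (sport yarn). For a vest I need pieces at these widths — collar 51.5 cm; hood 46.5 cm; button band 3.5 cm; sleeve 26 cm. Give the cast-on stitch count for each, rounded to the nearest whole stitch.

Rate = 18/7.5 = 2.4 sts per cm.
collar: 51.5 × 2.4 = 123.60 → 124.
hood: 46.5 × 2.4 = 111.60 → 112.
button band: 3.5 × 2.4 = 8.40 → 8.
sleeve: 26 × 2.4 = 62.40 → 62.

collar 124; hood 112; button band 8; sleeve 62.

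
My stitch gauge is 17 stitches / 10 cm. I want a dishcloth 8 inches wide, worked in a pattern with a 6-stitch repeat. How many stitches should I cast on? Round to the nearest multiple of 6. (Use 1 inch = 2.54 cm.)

8 in = 8 × 2.54 = 20.32 cm.
17 / 10 = 1.7 sts/cm.
20.32 × 1.7 = 34.54 sts.
→ 36.

Cast on 36 stitches.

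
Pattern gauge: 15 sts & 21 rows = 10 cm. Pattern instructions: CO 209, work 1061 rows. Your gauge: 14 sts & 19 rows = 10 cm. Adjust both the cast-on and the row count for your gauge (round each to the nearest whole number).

Stitches: 209 × 14/15 = 195.07 → 195.
Rows: 1061 × 19/21 = 959.95 → 960.

Cast on 195 stitches; work 960 rows.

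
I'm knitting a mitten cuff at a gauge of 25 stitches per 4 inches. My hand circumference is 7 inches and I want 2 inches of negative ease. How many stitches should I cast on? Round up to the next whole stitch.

Finished = 7 − 2 = 5 in.
25 / 4 = 6.25 sts per inch.
5.00 × 6.25 = 31.25 sts.
→ 32 sts.

32 stitches.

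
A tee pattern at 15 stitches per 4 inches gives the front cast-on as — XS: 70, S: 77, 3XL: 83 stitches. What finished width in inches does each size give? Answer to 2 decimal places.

15/4 = 3.75 sts per in.
XS: 70 / 3.75 = 18.667 → 18.67 in.
S: 77 / 3.75 = 20.533 → 20.53 in.
3XL: 83 / 3.75 = 22.133 → 22.13 in.

XS 18.67 inches; S 20.53 inches; 3XL 22.13 inches.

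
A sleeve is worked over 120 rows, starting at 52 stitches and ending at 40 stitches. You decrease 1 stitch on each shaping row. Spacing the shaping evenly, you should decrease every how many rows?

Decrease every 10th row.

Stitches to remove: |40 − 52| = 12.
Shaping rows needed: 12 / 1 = 12.
120 rows / 12 = every 10 rows.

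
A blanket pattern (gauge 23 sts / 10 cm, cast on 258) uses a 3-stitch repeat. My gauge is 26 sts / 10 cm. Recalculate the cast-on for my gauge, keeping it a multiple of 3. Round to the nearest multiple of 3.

291 stitches.

258 × 26 / 23 = 291.65.
Nearest multiple of 3: 291.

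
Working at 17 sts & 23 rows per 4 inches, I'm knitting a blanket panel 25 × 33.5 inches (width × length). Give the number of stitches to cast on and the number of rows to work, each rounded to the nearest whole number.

Cast on 106 stitches and work 193 rows.

Stitch gauge = 17/4 = 4.25 sts/in; 25 × 4.25 = 106.25 → 106 sts.
Row gauge = 23/4 = 5.75 rows/in; 33.5 × 5.75 = 192.62 → 193 rows.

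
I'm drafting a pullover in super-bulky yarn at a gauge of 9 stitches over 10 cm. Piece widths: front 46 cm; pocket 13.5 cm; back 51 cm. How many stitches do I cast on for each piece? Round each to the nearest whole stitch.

Rate = 9/10 = 0.9 sts per cm.
front: 46 × 0.9 = 41.40 → 41.
pocket: 13.5 × 0.9 = 12.15 → 12.
back: 51 × 0.9 = 45.90 → 46.

front 41; pocket 12; back 46.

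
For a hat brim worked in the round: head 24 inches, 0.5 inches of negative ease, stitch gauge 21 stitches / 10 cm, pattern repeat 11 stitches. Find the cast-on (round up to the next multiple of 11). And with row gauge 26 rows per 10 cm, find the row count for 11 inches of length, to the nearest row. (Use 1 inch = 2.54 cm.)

Cast on 132 stitches; work 73 rows.

Finished = 24 − 0.5 = 23.5 inches.
23.5 inches × 2.54 = 59.69 cm.
21/10 = 2.1 sts per cm; 59.69 × 2.1 = 125.35 sts.
Next multiple of 11 → 132.
11 inches = 27.94 cm; × 2.6 = 72.64 → 73 rows.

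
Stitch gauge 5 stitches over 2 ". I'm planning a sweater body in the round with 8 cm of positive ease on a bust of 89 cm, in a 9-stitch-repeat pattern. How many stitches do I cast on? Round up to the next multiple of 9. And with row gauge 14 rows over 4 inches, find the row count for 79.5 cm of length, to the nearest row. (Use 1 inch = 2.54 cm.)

Cast on 99 stitches; work 110 rows.

Finished = 89 + 8 = 97 cm.
97 cm × 1/2.54 = 38.19 inches.
5/2 = 2.5 sts per in; 38.19 × 2.5 = 95.47 sts.
Next multiple of 9 → 99.
79.5 cm = 31.30 inches; × 3.5 = 109.55 → 110 rows.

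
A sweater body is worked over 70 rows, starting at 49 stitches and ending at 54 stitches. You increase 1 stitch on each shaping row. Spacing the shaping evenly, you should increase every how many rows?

Stitches to add: |54 − 49| = 5.
Shaping rows needed: 5 / 1 = 5.
70 rows / 5 = every 14 rows.

Increase every 14th row.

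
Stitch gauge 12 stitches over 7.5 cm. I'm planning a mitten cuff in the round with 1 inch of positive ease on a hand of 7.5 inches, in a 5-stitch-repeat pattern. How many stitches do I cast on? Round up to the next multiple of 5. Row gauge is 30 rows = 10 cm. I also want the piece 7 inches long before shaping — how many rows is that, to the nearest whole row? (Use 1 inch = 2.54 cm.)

Cast on 35 stitches; work 53 rows.

Finished = 7.5 + 1 = 8.5 inches.
8.5 inches × 2.54 = 21.59 cm.
12/7.5 = 1.6 sts per cm; 21.59 × 1.6 = 34.54 sts.
Next multiple of 5 → 35.
7 inches = 17.78 cm; × 3 = 53.34 → 53 rows.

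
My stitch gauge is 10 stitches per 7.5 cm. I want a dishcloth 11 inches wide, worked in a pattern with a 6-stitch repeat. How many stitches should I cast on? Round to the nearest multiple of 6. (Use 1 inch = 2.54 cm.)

CO 36 sts.

11 in = 11 × 2.54 = 27.94 cm.
10 / 7.5 = 1.333 sts/cm.
27.94 × 1.333 = 37.25 sts.
→ 36.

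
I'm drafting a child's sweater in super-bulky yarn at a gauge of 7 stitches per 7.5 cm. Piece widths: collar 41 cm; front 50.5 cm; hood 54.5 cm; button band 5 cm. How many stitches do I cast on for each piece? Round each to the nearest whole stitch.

Rate = 7/7.5 = 0.933 sts per cm.
collar: 41 × 0.933 = 38.27 → 38.
front: 50.5 × 0.933 = 47.13 → 47.
hood: 54.5 × 0.933 = 50.87 → 51.
button band: 5 × 0.933 = 4.67 → 5.

collar 38; front 47; hood 51; button band 5.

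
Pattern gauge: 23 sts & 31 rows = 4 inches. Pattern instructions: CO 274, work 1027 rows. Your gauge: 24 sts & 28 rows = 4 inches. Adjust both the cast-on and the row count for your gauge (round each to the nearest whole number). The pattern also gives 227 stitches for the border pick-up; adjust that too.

Stitches: 274 × 24/23 = 285.91 → 286.
Rows: 1027 × 28/31 = 927.61 → 928.
border pick-up: 227 × 24/23 = 236.87 → 237.

Cast on 286 stitches; work 928 rows; border pick-up 237 stitches.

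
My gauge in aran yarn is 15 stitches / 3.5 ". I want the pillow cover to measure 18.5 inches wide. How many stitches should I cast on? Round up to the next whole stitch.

80 stitches.

15 stitches / 3.5 in = 4.286 stitches per inch.
18.5 × 4.286 = 79.29 stitches.
Round up → 80.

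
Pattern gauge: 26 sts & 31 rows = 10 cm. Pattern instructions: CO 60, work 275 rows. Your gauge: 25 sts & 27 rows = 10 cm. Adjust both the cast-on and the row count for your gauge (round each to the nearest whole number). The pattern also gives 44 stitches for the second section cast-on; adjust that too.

Stitches: 60 × 25/26 = 57.69 → 58.
Rows: 275 × 27/31 = 239.52 → 240.
second section cast-on: 44 × 25/26 = 42.31 → 42.

Cast on 58 stitches; work 240 rows; second section cast-on 42 stitches.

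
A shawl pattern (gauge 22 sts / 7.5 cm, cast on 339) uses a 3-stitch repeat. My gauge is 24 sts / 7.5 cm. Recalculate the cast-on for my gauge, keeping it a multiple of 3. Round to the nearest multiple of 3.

CO 369 sts.

339 × 24 / 22 = 369.82.
Nearest multiple of 3: 369.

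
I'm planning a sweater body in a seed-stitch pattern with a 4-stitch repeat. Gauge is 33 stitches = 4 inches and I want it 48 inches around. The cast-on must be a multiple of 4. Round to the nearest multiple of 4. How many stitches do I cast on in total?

396 stitches.

33 / 4 = 8.25 sts per inch.
48 × 8.25 = 396.00 sts.
Nearest multiple of 4: 396.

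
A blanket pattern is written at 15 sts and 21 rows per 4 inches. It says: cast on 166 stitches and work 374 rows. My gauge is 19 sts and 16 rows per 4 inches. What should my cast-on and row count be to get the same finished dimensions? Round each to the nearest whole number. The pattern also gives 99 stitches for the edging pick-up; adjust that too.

Stitches: 166 × 19/15 = 210.27 → 210.
Rows: 374 × 16/21 = 284.95 → 285.
edging pick-up: 99 × 19/15 = 125.40 → 125.

Cast on 210 stitches; work 285 rows; edging pick-up 125 stitches.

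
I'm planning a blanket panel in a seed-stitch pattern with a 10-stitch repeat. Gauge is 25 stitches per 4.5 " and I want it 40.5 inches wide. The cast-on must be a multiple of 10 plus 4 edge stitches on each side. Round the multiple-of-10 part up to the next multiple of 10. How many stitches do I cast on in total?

Cast on 228 stitches.

25 / 4.5 = 5.556 sts per inch.
40.5 × 5.556 = 225.00 sts.
Less 8 edge sts → 217.00 for the repeat.
Next multiple of 10: 220.
Add back 8 edge sts → 228.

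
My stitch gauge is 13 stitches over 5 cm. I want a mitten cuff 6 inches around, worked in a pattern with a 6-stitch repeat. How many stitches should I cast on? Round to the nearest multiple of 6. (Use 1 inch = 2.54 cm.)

6 in = 6 × 2.54 = 15.24 cm.
13 / 5 = 2.6 sts/cm.
15.24 × 2.6 = 39.62 sts.
→ 42.

42 stitches.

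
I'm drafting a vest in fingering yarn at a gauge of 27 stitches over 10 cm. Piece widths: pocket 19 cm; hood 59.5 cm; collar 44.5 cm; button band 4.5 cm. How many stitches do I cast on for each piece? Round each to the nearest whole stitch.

Rate = 27/10 = 2.7 sts per cm.
pocket: 19 × 2.7 = 51.30 → 51.
hood: 59.5 × 2.7 = 160.65 → 161.
collar: 44.5 × 2.7 = 120.15 → 120.
button band: 4.5 × 2.7 = 12.15 → 12.

pocket 51; hood 161; collar 120; button band 12.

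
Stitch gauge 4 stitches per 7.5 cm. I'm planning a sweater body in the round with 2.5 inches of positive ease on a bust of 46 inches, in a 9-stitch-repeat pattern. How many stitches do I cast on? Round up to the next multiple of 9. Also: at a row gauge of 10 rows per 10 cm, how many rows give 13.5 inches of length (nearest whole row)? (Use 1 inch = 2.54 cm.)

Finished = 46 + 2.5 = 48.5 inches.
48.5 inches × 2.54 = 123.19 cm.
4/7.5 = 0.533 sts per cm; 123.19 × 0.533 = 65.70 sts.
Next multiple of 9 → 72.
13.5 inches = 34.29 cm; × 1 = 34.29 → 34 rows.

Cast on 72 stitches; work 34 rows.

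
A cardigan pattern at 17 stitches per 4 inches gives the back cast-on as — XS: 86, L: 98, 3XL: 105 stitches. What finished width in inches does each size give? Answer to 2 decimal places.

17/4 = 4.25 sts per in.
XS: 86 / 4.25 = 20.235 → 20.24 in.
L: 98 / 4.25 = 23.059 → 23.06 in.
3XL: 105 / 4.25 = 24.706 → 24.71 in.

XS 20.24 inches; L 23.06 inches; 3XL 24.71 inches.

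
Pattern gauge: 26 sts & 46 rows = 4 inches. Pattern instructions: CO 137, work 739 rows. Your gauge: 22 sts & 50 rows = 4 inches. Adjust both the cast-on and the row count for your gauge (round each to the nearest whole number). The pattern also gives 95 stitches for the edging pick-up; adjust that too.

Stitches: 137 × 22/26 = 115.92 → 116.
Rows: 739 × 50/46 = 803.26 → 803.
edging pick-up: 95 × 22/26 = 80.38 → 80.

Cast on 116 stitches; work 803 rows; edging pick-up 80 stitches.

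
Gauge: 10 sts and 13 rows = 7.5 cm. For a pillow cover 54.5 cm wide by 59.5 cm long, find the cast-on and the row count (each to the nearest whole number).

Stitch gauge = 10/7.5 = 1.333 sts/cm; 54.5 × 1.333 = 72.67 → 73 sts.
Row gauge = 13/7.5 = 1.733 rows/cm; 59.5 × 1.733 = 103.13 → 103 rows.

Cast on 73 stitches and work 103 rows.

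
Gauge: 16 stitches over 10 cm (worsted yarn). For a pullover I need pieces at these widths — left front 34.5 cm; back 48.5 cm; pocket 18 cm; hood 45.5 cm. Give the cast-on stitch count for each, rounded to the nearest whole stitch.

Rate = 16/10 = 1.6 sts per cm.
left front: 34.5 × 1.6 = 55.20 → 55.
back: 48.5 × 1.6 = 77.60 → 78.
pocket: 18 × 1.6 = 28.80 → 29.
hood: 45.5 × 1.6 = 72.80 → 73.

left front 55; back 78; pocket 29; hood 73.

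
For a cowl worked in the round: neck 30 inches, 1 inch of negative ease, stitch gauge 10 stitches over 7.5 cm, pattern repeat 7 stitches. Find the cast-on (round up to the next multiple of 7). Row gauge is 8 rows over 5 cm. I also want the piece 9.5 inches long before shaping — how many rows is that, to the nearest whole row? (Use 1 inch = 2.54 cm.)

Finished = 30 − 1 = 29 inches.
29 inches × 2.54 = 73.66 cm.
10/7.5 = 1.333 sts per cm; 73.66 × 1.333 = 98.21 sts.
Next multiple of 7 → 105.
9.5 inches = 24.13 cm; × 1.6 = 38.61 → 39 rows.

Cast on 105 stitches; work 39 rows.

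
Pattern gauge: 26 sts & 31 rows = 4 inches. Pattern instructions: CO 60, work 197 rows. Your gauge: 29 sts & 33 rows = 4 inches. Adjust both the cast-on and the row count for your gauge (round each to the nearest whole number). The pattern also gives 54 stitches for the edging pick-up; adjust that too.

Cast on 67 stitches; work 210 rows; edging pick-up 60 stitches.

Stitches: 60 × 29/26 = 66.92 → 67.
Rows: 197 × 33/31 = 209.71 → 210.
edging pick-up: 54 × 29/26 = 60.23 → 60.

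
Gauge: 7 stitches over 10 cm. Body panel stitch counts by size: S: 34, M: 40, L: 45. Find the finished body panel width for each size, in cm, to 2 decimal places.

7/10 = 0.7 sts per cm.
S: 34 / 0.7 = 48.571 → 48.57 cm.
M: 40 / 0.7 = 57.143 → 57.14 cm.
L: 45 / 0.7 = 64.286 → 64.29 cm.

S 48.57 cm; M 57.14 cm; L 64.29 cm.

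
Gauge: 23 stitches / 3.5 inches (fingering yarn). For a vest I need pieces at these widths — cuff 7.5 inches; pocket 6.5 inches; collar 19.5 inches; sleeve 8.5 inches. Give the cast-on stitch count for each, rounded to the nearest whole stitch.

Rate = 23/3.5 = 6.571 sts per in.
cuff: 7.5 × 6.571 = 49.29 → 49.
pocket: 6.5 × 6.571 = 42.71 → 43.
collar: 19.5 × 6.571 = 128.14 → 128.
sleeve: 8.5 × 6.571 = 55.86 → 56.

cuff 49; pocket 43; collar 128; sleeve 56.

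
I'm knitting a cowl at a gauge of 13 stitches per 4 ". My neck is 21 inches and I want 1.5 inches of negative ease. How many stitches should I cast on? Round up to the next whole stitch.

CO 64 sts.

Finished = 21 − 1.5 = 19.5 in.
13 / 4 = 3.25 sts per inch.
19.50 × 3.25 = 63.38 sts.
→ 64 sts.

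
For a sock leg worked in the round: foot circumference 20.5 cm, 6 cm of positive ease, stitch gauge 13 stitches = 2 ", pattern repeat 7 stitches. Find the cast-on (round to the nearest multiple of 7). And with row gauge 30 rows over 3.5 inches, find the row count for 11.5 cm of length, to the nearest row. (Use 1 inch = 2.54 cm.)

Cast on 70 stitches; work 39 rows.

Finished = 20.5 + 6 = 26.5 cm.
26.5 cm × 1/2.54 = 10.43 inches.
13/2 = 6.5 sts per in; 10.43 × 6.5 = 67.81 sts.
Nearest multiple of 7 → 70.
11.5 cm = 4.53 inches; × 8.571 = 38.81 → 39 rows.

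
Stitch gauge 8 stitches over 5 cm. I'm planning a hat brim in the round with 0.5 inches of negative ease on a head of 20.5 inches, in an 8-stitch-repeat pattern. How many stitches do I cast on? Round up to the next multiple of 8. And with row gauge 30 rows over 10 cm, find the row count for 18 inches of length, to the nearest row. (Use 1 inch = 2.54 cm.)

Cast on 88 stitches; work 137 rows.

Finished = 20.5 − 0.5 = 20 inches.
20 inches × 2.54 = 50.80 cm.
8/5 = 1.6 sts per cm; 50.80 × 1.6 = 81.28 sts.
Next multiple of 8 → 88.
18 inches = 45.72 cm; × 3 = 137.16 → 137 rows.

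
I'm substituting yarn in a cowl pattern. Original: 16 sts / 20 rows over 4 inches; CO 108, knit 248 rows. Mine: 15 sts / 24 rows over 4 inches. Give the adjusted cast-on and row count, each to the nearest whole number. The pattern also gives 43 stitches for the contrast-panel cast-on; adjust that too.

Cast on 101 stitches; work 298 rows; contrast-panel cast-on 40 stitches.

Stitches: 108 × 15/16 = 101.25 → 101.
Rows: 248 × 24/20 = 297.60 → 298.
contrast-panel cast-on: 43 × 15/16 = 40.31 → 40.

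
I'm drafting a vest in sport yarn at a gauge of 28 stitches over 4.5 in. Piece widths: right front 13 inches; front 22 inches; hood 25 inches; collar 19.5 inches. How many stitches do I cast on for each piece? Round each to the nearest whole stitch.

Rate = 28/4.5 = 6.222 sts per in.
right front: 13 × 6.222 = 80.89 → 81.
front: 22 × 6.222 = 136.89 → 137.
hood: 25 × 6.222 = 155.56 → 156.
collar: 19.5 × 6.222 = 121.33 → 121.

right front 81; front 137; hood 156; collar 121.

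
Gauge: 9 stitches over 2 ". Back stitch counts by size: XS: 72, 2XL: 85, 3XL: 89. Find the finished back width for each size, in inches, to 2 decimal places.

9/2 = 4.5 sts per in.
XS: 72 / 4.5 = 16.000 → 16.00 in.
2XL: 85 / 4.5 = 18.889 → 18.89 in.
3XL: 89 / 4.5 = 19.778 → 19.78 in.

XS 16.00 inches; 2XL 18.89 inches; 3XL 19.78 inches.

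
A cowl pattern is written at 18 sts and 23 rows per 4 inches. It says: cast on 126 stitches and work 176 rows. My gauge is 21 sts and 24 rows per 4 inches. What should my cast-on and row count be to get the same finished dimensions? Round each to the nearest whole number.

Stitches: 126 × 21/18 = 147.00 → 147.
Rows: 176 × 24/23 = 183.65 → 184.

Cast on 147 stitches; work 184 rows.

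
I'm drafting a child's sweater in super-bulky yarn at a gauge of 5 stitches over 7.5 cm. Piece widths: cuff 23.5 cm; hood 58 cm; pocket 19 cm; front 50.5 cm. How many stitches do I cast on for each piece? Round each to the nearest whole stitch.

cuff 16; hood 39; pocket 13; front 34.

Rate = 5/7.5 = 0.667 sts per cm.
cuff: 23.5 × 0.667 = 15.67 → 16.
hood: 58 × 0.667 = 38.67 → 39.
pocket: 19 × 0.667 = 12.67 → 13.
front: 50.5 × 0.667 = 33.67 → 34.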